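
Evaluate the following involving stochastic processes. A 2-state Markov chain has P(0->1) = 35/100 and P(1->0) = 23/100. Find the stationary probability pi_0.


Stationary distribution: pi_0 = p10/(p01+p10), pi_1 = p01/(p01+p10)
p01 = 0.3500, p10 = 0.2300
pi_0 = 0.3966

0.3966


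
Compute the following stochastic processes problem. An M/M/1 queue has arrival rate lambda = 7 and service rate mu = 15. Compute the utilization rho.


rho = lambda/mu
= 7/15
= 0.4667

0.4667


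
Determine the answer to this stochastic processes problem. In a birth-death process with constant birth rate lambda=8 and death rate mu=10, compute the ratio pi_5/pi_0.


For birth-death process, pi_n/pi_0 = (lambda/mu)^n
= (8/10)^5
= 0.3277

0.3277


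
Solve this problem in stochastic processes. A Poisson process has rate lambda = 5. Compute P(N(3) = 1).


P(N(t)=k) = (lambda*t)^k * exp(-lambda*t) / k!
lambda*t = 15
= 15^1 * exp(-15) / 1!
= 15 * 3.0590e-07 / 1
= 4.5885e-06

4.5885e-06


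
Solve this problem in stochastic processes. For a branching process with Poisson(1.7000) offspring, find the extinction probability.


Since mu = 1.7000 > 1, extinction prob q < 1.
Solve s = exp(mu*(s-1)) iteratively.
q = 0.3088

0.3088


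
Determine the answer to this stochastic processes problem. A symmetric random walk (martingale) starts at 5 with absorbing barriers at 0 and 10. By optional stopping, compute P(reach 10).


By optional stopping theorem: E(M at tau) = M(0) = 5
P(hit 10)*10 + P(hit 0)*0 = 5
P(hit 10) = (5 - 0)/(10 - 0) = 1/2 = 0.5000

0.5000


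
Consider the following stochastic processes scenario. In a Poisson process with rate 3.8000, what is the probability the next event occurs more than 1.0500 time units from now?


P(X > t) = exp(-lambda * t)
= exp(-3.8000 * 1.0500)
= exp(-3.9900) = 0.0185

0.0185


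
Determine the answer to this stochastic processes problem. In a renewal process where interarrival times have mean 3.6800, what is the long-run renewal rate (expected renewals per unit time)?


Long-run renewal rate = 1/E(X)
= 1/3.6800
= 0.2717

0.2717


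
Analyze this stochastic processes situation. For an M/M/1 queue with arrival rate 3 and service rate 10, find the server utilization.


rho = lambda/mu
= 3/10
= 0.3000

0.3000


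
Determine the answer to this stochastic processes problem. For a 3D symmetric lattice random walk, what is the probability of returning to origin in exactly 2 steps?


P(return in 2 steps) = P(reverse first step) = 1/(2d)
= 1/6
= 0.1667

0.1667


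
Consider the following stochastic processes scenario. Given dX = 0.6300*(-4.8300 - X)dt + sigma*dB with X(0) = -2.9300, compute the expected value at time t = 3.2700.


E[X(t)] = mu + (X(0) - mu)*exp(-theta*t)
= -4.8300 + (-2.9300 - -4.8300)*exp(-0.6300*3.2700)
= -4.8300 + 1.9000 * 0.1274
= -4.5879

-4.5879


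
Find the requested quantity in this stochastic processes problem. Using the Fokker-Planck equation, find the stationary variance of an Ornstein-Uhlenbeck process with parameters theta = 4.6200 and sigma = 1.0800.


Stationary variance = sigma^2 / (2*theta)
= 1.0800^2 / (2*4.6200)
= 1.1664 / 9.2400
= 0.1262

0.1262


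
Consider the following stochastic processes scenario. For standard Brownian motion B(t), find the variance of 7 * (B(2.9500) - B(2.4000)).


Var(alpha*(B(t)-B(s))) = alpha^2 * (t-s)
= 7^2 * (2.9500 - 2.4000)
= 49 * 0.5500
= 26.9500

26.9500


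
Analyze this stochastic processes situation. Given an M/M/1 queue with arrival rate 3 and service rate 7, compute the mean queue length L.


rho = 3/7 = 0.4286
L = rho/(1-rho)
= 0.4286/0.5714
= 0.7500

0.7500


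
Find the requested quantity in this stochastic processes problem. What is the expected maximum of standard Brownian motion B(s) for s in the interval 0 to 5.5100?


E(max B(s)) = sqrt(2t/pi)
= sqrt(2*5.5100/pi)
= sqrt(3.5078)
= 1.8729

1.8729


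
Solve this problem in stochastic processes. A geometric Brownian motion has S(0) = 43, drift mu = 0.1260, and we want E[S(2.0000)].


E[S(t)] = S(0) * exp(mu * t)
= 43 * exp(0.1260 * 2.0000)
= 43 * 1.2866
= 55.3236

55.3236


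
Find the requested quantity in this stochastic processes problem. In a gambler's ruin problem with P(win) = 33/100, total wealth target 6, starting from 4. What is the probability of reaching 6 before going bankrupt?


Gambler's ruin formula:
r = q/p = 0.6700/0.3300 = 2.0303
P(win) = (1 - r^i)/(1 - r^N)
= (1 - 2.0303^4)/(1 - 2.0303^6)
= 0.2316

0.2316


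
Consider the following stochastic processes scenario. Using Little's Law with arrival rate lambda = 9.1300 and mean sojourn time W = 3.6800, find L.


Little's Law: L = lambda * W
= 9.1300 * 3.6800
= 33.5984

33.5984


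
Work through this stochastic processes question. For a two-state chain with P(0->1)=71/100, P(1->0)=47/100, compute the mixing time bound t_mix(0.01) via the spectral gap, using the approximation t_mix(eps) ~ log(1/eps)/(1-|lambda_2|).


lambda_2 = |1 - p01 - p10| = |1 - 0.7100 - 0.4700| = 0.1800
t_mix ~ log(1/eps)/(1 - |lambda_2|)
= log(100)/(1 - 0.1800) = 4.6052/0.8200
= 5.6161

5.6161


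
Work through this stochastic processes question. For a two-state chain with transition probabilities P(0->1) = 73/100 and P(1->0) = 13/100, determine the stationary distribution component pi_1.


Stationary distribution: pi_0 = p10/(p01+p10), pi_1 = p01/(p01+p10)
p01 = 0.7300, p10 = 0.1300
pi_1 = 0.8488

0.8488


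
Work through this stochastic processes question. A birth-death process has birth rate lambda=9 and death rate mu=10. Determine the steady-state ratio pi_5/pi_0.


For birth-death process, pi_n/pi_0 = (lambda/mu)^n
= (9/10)^5
= 0.5905

0.5905


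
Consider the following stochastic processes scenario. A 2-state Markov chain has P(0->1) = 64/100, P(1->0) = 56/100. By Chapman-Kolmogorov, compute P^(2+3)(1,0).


P^5 = P^2 * P^3
Computing via matrix multiplication of the transition matrix.
Entry (1,0) of P^5 = 0.4668

0.4668


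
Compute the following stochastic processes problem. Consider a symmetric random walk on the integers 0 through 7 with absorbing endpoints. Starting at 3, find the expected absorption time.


For symmetric RW on 0,...,N with absorbing barriers, E(i) = i*(N-i)
E(3) = 3 * 4 = 12

12


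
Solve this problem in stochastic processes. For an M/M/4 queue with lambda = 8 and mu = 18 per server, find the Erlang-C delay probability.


a = lambda/mu = 0.4444
rho = a/c = 0.1111
Erlang-C formula applied:
C(c,a) = 0.0012

0.0012


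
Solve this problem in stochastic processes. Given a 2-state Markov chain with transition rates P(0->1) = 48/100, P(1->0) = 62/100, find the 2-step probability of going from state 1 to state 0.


Computing P^2 by matrix multiplication.
P = [[0.5200, 0.4800], [0.6200, 0.3800]]
After raising P to the power 2:
P^2(1,0) = 0.5580

0.5580


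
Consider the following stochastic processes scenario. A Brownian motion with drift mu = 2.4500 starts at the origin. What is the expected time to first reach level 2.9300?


Expected first passage time = a/mu
= 2.9300/2.4500
= 1.1959

1.1959


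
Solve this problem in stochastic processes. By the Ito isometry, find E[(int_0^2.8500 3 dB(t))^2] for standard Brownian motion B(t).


By Ito isometry: E[(int f dB)^2] = int f^2 dt
= 3^2 * 2.8500
= 9 * 2.8500 = 25.6500

25.6500


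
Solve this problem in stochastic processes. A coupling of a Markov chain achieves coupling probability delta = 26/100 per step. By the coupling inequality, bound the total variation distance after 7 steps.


TV distance bound <= (1-delta)^n
= (1 - 0.2600)^7
= 0.7400^7
= 0.1215

0.1215


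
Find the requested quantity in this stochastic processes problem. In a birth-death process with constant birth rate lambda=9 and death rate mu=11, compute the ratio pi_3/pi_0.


For birth-death process, pi_n/pi_0 = (lambda/mu)^n
= (9/11)^3
= 0.5477

0.5477


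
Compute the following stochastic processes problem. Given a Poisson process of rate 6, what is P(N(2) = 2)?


P(N(t)=k) = (lambda*t)^k * exp(-lambda*t) / k!
lambda*t = 12
= 12^2 * exp(-12) / 2!
= 144 * 6.1442e-06 / 2
= 4.4238e-04

4.4238e-04


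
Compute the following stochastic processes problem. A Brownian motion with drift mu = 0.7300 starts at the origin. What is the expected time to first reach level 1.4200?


Expected first passage time = a/mu
= 1.4200/0.7300
= 1.9452

1.9452


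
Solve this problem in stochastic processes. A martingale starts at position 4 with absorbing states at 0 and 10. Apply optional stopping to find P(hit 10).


By optional stopping theorem: E(M at tau) = M(0) = 4
P(hit 10)*10 + P(hit 0)*0 = 4
P(hit 10) = (4 - 0)/(10 - 0) = 2/5 = 0.4000

0.4000


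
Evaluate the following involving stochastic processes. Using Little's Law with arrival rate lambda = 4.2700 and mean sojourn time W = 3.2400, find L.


Little's Law: L = lambda * W
= 4.2700 * 3.2400
= 13.8348

13.8348


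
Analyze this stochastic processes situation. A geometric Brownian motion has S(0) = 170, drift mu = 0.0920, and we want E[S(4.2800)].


E[S(t)] = S(0) * exp(mu * t)
= 170 * exp(0.0920 * 4.2800)
= 170 * 1.4825
= 252.0326

252.0326


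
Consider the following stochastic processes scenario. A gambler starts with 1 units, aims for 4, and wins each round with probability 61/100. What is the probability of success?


Gambler's ruin formula:
r = q/p = 0.3900/0.6100 = 0.6393
P(win) = (1 - r^i)/(1 - r^N)
= (1 - 0.6393^1)/(1 - 0.6393^4)
= 0.4330

0.4330


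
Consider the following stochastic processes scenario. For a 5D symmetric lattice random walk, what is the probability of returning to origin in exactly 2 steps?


P(return in 2 steps) = P(reverse first step) = 1/(2d)
= 1/10
= 0.1000

0.1000


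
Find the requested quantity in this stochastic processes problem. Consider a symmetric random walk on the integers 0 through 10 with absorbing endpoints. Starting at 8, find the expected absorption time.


For symmetric RW on 0,...,N with absorbing barriers, E(i) = i*(N-i)
E(8) = 8 * 2 = 16

16


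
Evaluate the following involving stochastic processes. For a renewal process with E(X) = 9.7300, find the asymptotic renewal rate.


Long-run renewal rate = 1/E(X)
= 1/9.7300
= 0.1028

0.1028


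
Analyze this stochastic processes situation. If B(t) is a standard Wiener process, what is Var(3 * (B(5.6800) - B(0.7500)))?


Var(alpha*(B(t)-B(s))) = alpha^2 * (t-s)
= 3^2 * (5.6800 - 0.7500)
= 9 * 4.9300
= 44.3700

44.3700


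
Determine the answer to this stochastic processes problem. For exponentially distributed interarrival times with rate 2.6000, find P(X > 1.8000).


P(X > t) = exp(-lambda * t)
= exp(-2.6000 * 1.8000)
= exp(-4.6800) = 0.0093

0.0093


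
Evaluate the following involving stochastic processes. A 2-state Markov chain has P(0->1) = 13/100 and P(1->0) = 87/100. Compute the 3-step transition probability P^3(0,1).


Computing P^3 by matrix multiplication.
P = [[0.8700, 0.1300], [0.8700, 0.1300]]
After raising P to the power 3:
P^3(0,1) = 0.1300

0.1300


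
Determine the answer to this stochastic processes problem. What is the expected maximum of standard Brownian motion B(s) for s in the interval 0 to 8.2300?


E(max B(s)) = sqrt(2t/pi)
= sqrt(2*8.2300/pi)
= sqrt(5.2394)
= 2.2890

2.2890


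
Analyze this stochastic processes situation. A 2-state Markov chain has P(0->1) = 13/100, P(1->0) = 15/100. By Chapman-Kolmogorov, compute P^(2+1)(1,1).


P^3 = P^2 * P^1
Computing via matrix multiplication of the transition matrix.
Entry (1,1) of P^3 = 0.6642

0.6642


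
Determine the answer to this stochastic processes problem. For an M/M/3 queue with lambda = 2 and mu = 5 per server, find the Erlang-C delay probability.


a = lambda/mu = 0.4000
rho = a/c = 0.1333
Erlang-C formula applied:
C(c,a) = 0.0082

0.0082


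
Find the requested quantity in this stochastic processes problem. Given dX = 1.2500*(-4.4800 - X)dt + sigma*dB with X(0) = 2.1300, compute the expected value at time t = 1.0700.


E[X(t)] = mu + (X(0) - mu)*exp(-theta*t)
= -4.4800 + (2.1300 - -4.4800)*exp(-1.2500*1.0700)
= -4.4800 + 6.6100 * 0.2625
= -2.7449

-2.7449


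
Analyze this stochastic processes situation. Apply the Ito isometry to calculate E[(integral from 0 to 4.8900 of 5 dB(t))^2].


By Ito isometry: E[(int f dB)^2] = int f^2 dt
= 5^2 * 4.8900
= 25 * 4.8900 = 122.2500

122.2500


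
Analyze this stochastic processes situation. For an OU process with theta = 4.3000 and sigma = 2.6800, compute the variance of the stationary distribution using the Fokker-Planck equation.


Stationary variance = sigma^2 / (2*theta)
= 2.6800^2 / (2*4.3000)
= 7.1824 / 8.6000
= 0.8352

0.8352


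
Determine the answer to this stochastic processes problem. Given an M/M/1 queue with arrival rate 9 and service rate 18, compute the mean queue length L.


rho = 9/18 = 0.5000
L = rho/(1-rho)
= 0.5000/0.5000
= 1.0000

1.0000


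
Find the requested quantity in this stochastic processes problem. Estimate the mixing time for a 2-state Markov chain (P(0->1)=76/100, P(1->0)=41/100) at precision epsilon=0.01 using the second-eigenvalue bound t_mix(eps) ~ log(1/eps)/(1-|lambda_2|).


lambda_2 = |1 - p01 - p10| = |1 - 0.7600 - 0.4100| = 0.1700
t_mix ~ log(1/eps)/(1 - |lambda_2|)
= log(100)/(1 - 0.1700) = 4.6052/0.8300
= 5.5484

5.5484


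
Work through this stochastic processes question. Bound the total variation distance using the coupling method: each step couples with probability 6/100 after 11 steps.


TV distance bound <= (1-delta)^n
= (1 - 0.0600)^11
= 0.9400^11
= 0.5063

0.5063


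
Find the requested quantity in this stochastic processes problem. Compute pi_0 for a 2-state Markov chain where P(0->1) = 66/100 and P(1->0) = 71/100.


Stationary distribution: pi_0 = p10/(p01+p10), pi_1 = p01/(p01+p10)
p01 = 0.6600, p10 = 0.7100
pi_0 = 0.5182

0.5182


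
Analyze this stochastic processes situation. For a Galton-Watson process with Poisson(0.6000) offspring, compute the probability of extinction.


Since mu = 0.6000 <= 1, extinction probability = 1.

1.0000


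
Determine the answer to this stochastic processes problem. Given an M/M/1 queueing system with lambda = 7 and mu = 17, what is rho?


rho = lambda/mu
= 7/17
= 0.4118

0.4118


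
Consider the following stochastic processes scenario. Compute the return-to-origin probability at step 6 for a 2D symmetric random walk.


P = C(6,3)^2 / 4^6
= 20^2 / 4096
= 400 / 4096
= 0.0977

0.0977


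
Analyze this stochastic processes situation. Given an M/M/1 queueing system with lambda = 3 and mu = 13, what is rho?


rho = lambda/mu
= 3/13
= 0.2308

0.2308


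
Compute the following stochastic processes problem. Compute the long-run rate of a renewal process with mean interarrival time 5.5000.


Long-run renewal rate = 1/E(X)
= 1/5.5000
= 0.1818

0.1818


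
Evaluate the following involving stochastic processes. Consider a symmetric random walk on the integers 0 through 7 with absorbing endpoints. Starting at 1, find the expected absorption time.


For symmetric RW on 0,...,N with absorbing barriers, E(i) = i*(N-i)
E(1) = 1 * 6 = 6

6


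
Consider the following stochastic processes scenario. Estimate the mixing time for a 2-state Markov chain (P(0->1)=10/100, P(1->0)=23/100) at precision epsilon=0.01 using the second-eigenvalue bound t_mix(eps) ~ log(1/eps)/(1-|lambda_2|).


lambda_2 = |1 - p01 - p10| = |1 - 0.1000 - 0.2300| = 0.6700
t_mix ~ log(1/eps)/(1 - |lambda_2|)
= log(100)/(1 - 0.6700) = 4.6052/0.3300
= 13.9551

13.9551


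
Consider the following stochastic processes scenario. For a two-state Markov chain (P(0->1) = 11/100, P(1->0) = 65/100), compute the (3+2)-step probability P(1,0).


P^5 = P^3 * P^2
Computing via matrix multiplication of the transition matrix.
Entry (1,0) of P^5 = 0.8546

0.8546


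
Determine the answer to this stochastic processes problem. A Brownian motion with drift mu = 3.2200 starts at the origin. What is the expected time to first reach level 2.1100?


Expected first passage time = a/mu
= 2.1100/3.2200
= 0.6553

0.6553


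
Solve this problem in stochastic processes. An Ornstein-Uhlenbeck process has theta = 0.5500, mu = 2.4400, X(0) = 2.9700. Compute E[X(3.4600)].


E[X(t)] = mu + (X(0) - mu)*exp(-theta*t)
= 2.4400 + (2.9700 - 2.4400)*exp(-0.5500*3.4600)
= 2.4400 + 0.5300 * 0.1491
= 2.5190

2.5190


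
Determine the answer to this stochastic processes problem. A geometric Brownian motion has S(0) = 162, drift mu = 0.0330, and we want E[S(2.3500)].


E[S(t)] = S(0) * exp(mu * t)
= 162 * exp(0.0330 * 2.3500)
= 162 * 1.0806
= 175.0631

175.0631


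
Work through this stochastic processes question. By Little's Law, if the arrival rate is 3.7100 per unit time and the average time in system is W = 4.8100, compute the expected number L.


Little's Law: L = lambda * W
= 3.7100 * 4.8100
= 17.8451

17.8451


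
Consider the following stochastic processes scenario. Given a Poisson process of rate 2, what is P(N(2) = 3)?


P(N(t)=k) = (lambda*t)^k * exp(-lambda*t) / k!
lambda*t = 4
= 4^3 * exp(-4) / 3!
= 64 * 0.0183 / 6
= 0.1954

0.1954


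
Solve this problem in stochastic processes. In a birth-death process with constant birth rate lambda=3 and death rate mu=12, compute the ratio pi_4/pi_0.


For birth-death process, pi_n/pi_0 = (lambda/mu)^n
= (3/12)^4
= 0.0039

0.0039


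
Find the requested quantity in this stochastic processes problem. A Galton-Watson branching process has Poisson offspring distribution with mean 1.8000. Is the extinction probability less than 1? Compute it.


Since mu = 1.8000 > 1, extinction prob q < 1.
Solve s = exp(mu*(s-1)) iteratively.
q = 0.2676

0.2676


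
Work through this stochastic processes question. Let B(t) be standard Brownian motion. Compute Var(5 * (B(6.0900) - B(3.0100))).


Var(alpha*(B(t)-B(s))) = alpha^2 * (t-s)
= 5^2 * (6.0900 - 3.0100)
= 25 * 3.0800
= 77.0000

77.0000


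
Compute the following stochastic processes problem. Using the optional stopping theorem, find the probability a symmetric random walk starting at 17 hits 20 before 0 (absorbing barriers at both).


By optional stopping theorem: E(M at tau) = M(0) = 17
P(hit 20)*20 + P(hit 0)*0 = 17
P(hit 20) = (17 - 0)/(20 - 0) = 17/20 = 0.8500

0.8500


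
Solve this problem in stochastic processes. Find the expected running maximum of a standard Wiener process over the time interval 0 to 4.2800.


E(max B(s)) = sqrt(2t/pi)
= sqrt(2*4.2800/pi)
= sqrt(2.7247)
= 1.6507

1.6507


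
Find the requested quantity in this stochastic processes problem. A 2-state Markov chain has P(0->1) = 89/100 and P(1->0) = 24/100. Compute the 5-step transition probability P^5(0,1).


Computing P^5 by matrix multiplication.
P = [[0.1100, 0.8900], [0.2400, 0.7600]]
After raising P to the power 5:
P^5(0,1) = 0.7876

0.7876


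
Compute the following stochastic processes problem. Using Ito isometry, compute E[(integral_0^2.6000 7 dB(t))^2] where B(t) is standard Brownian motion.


By Ito isometry: E[(int f dB)^2] = int f^2 dt
= 7^2 * 2.6000
= 49 * 2.6000 = 127.4000

127.4000


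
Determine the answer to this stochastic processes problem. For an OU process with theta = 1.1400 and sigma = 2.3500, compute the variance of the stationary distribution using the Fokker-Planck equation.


Stationary variance = sigma^2 / (2*theta)
= 2.3500^2 / (2*1.1400)
= 5.5225 / 2.2800
= 2.4221

2.4221


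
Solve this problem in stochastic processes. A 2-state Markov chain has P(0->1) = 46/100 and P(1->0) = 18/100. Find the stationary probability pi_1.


Stationary distribution: pi_0 = p10/(p01+p10), pi_1 = p01/(p01+p10)
p01 = 0.4600, p10 = 0.1800
pi_1 = 0.7188

0.7188


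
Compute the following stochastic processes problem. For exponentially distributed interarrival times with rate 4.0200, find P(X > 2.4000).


P(X > t) = exp(-lambda * t)
= exp(-4.0200 * 2.4000)
= exp(-9.6480) = 6.4555e-05

6.4555e-05


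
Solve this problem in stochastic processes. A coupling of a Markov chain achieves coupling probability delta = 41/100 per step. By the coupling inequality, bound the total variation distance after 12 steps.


TV distance bound <= (1-delta)^n
= (1 - 0.4100)^12
= 0.5900^12
= 0.0018

0.0018


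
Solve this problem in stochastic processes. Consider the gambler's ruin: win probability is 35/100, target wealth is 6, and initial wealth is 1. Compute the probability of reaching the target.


Gambler's ruin formula:
r = q/p = 0.6500/0.3500 = 1.8571
P(win) = (1 - r^i)/(1 - r^N)
= (1 - 1.8571^1)/(1 - 1.8571^6)
= 0.0214

0.0214


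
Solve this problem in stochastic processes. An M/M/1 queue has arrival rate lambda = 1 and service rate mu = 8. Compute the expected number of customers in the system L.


rho = 1/8 = 0.1250
L = rho/(1-rho)
= 0.1250/0.8750
= 0.1429

0.1429


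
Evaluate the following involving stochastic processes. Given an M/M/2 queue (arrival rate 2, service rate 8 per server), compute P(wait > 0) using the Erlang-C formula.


a = lambda/mu = 0.2500
rho = a/c = 0.1250
Erlang-C formula applied:
C(c,a) = 0.0278

0.0278


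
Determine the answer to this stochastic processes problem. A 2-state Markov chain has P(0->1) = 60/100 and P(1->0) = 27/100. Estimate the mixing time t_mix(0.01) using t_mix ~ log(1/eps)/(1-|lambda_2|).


lambda_2 = |1 - p01 - p10| = |1 - 0.6000 - 0.2700| = 0.1300
t_mix ~ log(1/eps)/(1 - |lambda_2|)
= log(100)/(1 - 0.1300) = 4.6052/0.8700
= 5.2933

5.2933


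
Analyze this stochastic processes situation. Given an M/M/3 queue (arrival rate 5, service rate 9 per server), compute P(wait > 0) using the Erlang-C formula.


a = lambda/mu = 0.5556
rho = a/c = 0.1852
Erlang-C formula applied:
C(c,a) = 0.0201

0.0201


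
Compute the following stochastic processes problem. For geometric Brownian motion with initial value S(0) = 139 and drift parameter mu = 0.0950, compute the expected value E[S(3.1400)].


E[S(t)] = S(0) * exp(mu * t)
= 139 * exp(0.0950 * 3.1400)
= 139 * 1.3476
= 187.3117

187.3117


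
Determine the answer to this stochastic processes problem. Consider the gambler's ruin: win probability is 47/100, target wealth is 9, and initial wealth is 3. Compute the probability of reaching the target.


Gambler's ruin formula:
r = q/p = 0.5300/0.4700 = 1.1277
P(win) = (1 - r^i)/(1 - r^N)
= (1 - 1.1277^3)/(1 - 1.1277^9)
= 0.2227

0.2227


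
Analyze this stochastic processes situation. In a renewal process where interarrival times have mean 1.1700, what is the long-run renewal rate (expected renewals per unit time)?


Long-run renewal rate = 1/E(X)
= 1/1.1700
= 0.8547

0.8547


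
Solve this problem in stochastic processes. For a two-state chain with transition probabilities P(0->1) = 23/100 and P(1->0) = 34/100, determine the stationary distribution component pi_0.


Stationary distribution: pi_0 = p10/(p01+p10), pi_1 = p01/(p01+p10)
p01 = 0.2300, p10 = 0.3400
pi_0 = 0.5965

0.5965


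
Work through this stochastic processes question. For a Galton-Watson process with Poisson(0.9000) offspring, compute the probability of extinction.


Since mu = 0.9000 <= 1, extinction probability = 1.

1.0000


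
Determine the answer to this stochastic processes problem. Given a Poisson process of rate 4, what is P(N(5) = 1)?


P(N(t)=k) = (lambda*t)^k * exp(-lambda*t) / k!
lambda*t = 20
= 20^1 * exp(-20) / 1!
= 20 * 2.0612e-09 / 1
= 4.1223e-08

4.1223e-08


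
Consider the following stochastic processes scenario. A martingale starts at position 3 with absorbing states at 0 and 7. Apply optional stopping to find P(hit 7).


By optional stopping theorem: E(M at tau) = M(0) = 3
P(hit 7)*7 + P(hit 0)*0 = 3
P(hit 7) = (3 - 0)/(7 - 0) = 3/7 = 0.4286

0.4286


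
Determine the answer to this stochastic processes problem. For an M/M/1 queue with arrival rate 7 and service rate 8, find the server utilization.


rho = lambda/mu
= 7/8
= 0.8750

0.8750


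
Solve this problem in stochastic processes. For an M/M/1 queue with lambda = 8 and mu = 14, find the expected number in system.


rho = 8/14 = 0.5714
L = rho/(1-rho)
= 0.5714/0.4286
= 1.3333

1.3333


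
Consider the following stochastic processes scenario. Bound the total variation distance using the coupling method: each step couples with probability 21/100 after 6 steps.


TV distance bound <= (1-delta)^n
= (1 - 0.2100)^6
= 0.7900^6
= 0.2431

0.2431


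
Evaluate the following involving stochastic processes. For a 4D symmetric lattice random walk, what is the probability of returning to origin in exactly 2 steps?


P(return in 2 steps) = P(reverse first step) = 1/(2d)
= 1/8
= 0.1250

0.1250


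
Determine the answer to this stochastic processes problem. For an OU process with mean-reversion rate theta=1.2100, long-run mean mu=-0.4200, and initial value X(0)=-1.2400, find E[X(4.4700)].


E[X(t)] = mu + (X(0) - mu)*exp(-theta*t)
= -0.4200 + (-1.2400 - -0.4200)*exp(-1.2100*4.4700)
= -0.4200 + -0.8200 * 0.0045
= -0.4237

-0.4237


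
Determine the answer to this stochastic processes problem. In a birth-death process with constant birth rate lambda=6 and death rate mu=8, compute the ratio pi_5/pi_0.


For birth-death process, pi_n/pi_0 = (lambda/mu)^n
= (6/8)^5
= 0.2373

0.2373


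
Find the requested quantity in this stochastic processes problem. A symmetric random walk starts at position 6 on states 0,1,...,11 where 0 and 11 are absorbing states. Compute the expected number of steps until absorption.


For symmetric RW on 0,...,N with absorbing barriers, E(i) = i*(N-i)
E(6) = 6 * 5 = 30

30


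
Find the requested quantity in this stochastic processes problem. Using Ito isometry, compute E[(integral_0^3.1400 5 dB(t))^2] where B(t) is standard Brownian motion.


By Ito isometry: E[(int f dB)^2] = int f^2 dt
= 5^2 * 3.1400
= 25 * 3.1400 = 78.5000

78.5000


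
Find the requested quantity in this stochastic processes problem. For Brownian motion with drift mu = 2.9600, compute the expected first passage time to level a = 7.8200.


Expected first passage time = a/mu
= 7.8200/2.9600
= 2.6419

2.6419


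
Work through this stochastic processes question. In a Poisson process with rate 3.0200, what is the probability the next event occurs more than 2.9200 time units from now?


P(X > t) = exp(-lambda * t)
= exp(-3.0200 * 2.9200)
= exp(-8.8184) = 1.4798e-04

1.4798e-04


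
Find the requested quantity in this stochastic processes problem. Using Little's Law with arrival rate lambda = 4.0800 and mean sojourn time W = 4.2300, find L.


Little's Law: L = lambda * W
= 4.0800 * 4.2300
= 17.2584

17.2584


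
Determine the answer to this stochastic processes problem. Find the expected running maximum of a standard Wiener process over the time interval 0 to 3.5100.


E(max B(s)) = sqrt(2t/pi)
= sqrt(2*3.5100/pi)
= sqrt(2.2345)
= 1.4948

1.4948


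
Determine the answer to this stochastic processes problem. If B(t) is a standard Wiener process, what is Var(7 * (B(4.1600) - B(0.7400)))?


Var(alpha*(B(t)-B(s))) = alpha^2 * (t-s)
= 7^2 * (4.1600 - 0.7400)
= 49 * 3.4200
= 167.5800

167.5800


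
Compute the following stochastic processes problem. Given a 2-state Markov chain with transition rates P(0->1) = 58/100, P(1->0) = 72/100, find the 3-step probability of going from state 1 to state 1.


Computing P^3 by matrix multiplication.
P = [[0.4200, 0.5800], [0.7200, 0.2800]]
After raising P to the power 3:
P^3(1,1) = 0.4312

0.4312


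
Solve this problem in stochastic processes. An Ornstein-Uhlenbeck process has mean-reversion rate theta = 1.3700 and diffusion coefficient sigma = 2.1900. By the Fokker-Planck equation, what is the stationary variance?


Stationary variance = sigma^2 / (2*theta)
= 2.1900^2 / (2*1.3700)
= 4.7961 / 2.7400
= 1.7504

1.7504


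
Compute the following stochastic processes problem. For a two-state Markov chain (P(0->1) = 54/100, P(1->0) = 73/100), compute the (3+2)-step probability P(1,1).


P^5 = P^3 * P^2
Computing via matrix multiplication of the transition matrix.
Entry (1,1) of P^5 = 0.4244

0.4244


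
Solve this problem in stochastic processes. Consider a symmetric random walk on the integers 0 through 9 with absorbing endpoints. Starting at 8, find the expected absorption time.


For symmetric RW on 0,...,N with absorbing barriers, E(i) = i*(N-i)
E(8) = 8 * 1 = 8

8


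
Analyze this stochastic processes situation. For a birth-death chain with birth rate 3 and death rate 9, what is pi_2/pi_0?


For birth-death process, pi_n/pi_0 = (lambda/mu)^n
= (3/9)^2
= 0.1111

0.1111


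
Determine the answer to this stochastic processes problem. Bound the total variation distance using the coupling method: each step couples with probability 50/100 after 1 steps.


TV distance bound <= (1-delta)^n
= (1 - 0.5000)^1
= 0.5000^1
= 0.5000

0.5000


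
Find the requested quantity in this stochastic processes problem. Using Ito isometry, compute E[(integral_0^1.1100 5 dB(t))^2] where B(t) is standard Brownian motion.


By Ito isometry: E[(int f dB)^2] = int f^2 dt
= 5^2 * 1.1100
= 25 * 1.1100 = 27.7500

27.7500


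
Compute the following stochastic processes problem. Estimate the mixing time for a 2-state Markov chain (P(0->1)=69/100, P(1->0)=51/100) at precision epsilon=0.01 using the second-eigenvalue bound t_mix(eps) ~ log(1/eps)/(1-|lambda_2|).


lambda_2 = |1 - p01 - p10| = |1 - 0.6900 - 0.5100| = 0.2000
t_mix ~ log(1/eps)/(1 - |lambda_2|)
= log(100)/(1 - 0.2000) = 4.6052/0.8000
= 5.7565

5.7565


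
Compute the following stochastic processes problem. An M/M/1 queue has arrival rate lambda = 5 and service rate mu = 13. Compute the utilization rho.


rho = lambda/mu
= 5/13
= 0.3846

0.3846


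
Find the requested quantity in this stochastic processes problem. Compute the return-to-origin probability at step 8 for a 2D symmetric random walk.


P = C(8,4)^2 / 4^8
= 70^2 / 65536
= 4900 / 65536
= 0.0748

0.0748


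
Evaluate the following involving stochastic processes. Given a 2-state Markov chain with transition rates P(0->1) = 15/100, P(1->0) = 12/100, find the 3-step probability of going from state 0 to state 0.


Computing P^3 by matrix multiplication.
P = [[0.8500, 0.1500], [0.1200, 0.8800]]
After raising P to the power 3:
P^3(0,0) = 0.6606

0.6606


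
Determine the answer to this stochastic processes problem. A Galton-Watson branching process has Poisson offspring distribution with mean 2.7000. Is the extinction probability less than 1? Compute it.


Since mu = 2.7000 > 1, extinction prob q < 1.
Solve s = exp(mu*(s-1)) iteratively.
q = 0.0844

0.0844


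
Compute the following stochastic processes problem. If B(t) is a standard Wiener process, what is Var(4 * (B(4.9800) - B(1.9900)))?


Var(alpha*(B(t)-B(s))) = alpha^2 * (t-s)
= 4^2 * (4.9800 - 1.9900)
= 16 * 2.9900
= 47.8400

47.8400


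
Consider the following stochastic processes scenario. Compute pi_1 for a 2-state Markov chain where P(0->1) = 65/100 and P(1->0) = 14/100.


Stationary distribution: pi_0 = p10/(p01+p10), pi_1 = p01/(p01+p10)
p01 = 0.6500, p10 = 0.1400
pi_1 = 0.8228

0.8228


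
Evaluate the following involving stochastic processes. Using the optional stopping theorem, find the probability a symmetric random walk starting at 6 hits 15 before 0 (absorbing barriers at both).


By optional stopping theorem: E(M at tau) = M(0) = 6
P(hit 15)*15 + P(hit 0)*0 = 6
P(hit 15) = (6 - 0)/(15 - 0) = 2/5 = 0.4000

0.4000


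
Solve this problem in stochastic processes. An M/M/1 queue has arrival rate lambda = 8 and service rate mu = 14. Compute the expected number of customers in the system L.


rho = 8/14 = 0.5714
L = rho/(1-rho)
= 0.5714/0.4286
= 1.3333

1.3333


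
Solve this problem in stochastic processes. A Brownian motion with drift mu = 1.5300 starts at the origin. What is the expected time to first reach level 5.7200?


Expected first passage time = a/mu
= 5.7200/1.5300
= 3.7386

3.7386


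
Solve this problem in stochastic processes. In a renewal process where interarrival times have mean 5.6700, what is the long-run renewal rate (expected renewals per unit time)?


Long-run renewal rate = 1/E(X)
= 1/5.6700
= 0.1764

0.1764


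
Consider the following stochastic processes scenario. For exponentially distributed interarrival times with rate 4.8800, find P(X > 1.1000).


P(X > t) = exp(-lambda * t)
= exp(-4.8800 * 1.1000)
= exp(-5.3680) = 0.0047

0.0047


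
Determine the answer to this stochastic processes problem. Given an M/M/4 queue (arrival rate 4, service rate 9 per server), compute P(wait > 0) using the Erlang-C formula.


a = lambda/mu = 0.4444
rho = a/c = 0.1111
Erlang-C formula applied:
C(c,a) = 0.0012

0.0012


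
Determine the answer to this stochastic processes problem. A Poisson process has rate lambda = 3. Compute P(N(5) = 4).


P(N(t)=k) = (lambda*t)^k * exp(-lambda*t) / k!
lambda*t = 15
= 15^4 * exp(-15) / 4!
= 50625 * 3.0590e-07 / 24
= 6.4526e-04

6.4526e-04


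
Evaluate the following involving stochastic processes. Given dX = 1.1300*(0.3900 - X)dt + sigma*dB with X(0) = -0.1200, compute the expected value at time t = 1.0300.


E[X(t)] = mu + (X(0) - mu)*exp(-theta*t)
= 0.3900 + (-0.1200 - 0.3900)*exp(-1.1300*1.0300)
= 0.3900 + -0.5100 * 0.3123
= 0.2307

0.2307


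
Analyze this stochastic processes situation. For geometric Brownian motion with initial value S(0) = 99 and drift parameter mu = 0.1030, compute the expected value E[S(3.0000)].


E[S(t)] = S(0) * exp(mu * t)
= 99 * exp(0.1030 * 3.0000)
= 99 * 1.3621
= 134.8442

134.8442


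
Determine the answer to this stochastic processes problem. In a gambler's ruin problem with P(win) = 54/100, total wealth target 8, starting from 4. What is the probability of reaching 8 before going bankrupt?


Gambler's ruin formula:
r = q/p = 0.4600/0.5400 = 0.8519
P(win) = (1 - r^i)/(1 - r^N)
= (1 - 0.8519^4)/(1 - 0.8519^8)
= 0.6551

0.6551


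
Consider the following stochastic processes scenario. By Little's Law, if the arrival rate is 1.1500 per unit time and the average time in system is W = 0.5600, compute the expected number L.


Little's Law: L = lambda * W
= 1.1500 * 0.5600
= 0.6440

0.6440


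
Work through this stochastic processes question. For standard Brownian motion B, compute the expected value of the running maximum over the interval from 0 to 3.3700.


E(max B(s)) = sqrt(2t/pi)
= sqrt(2*3.3700/pi)
= sqrt(2.1454)
= 1.4647

1.4647


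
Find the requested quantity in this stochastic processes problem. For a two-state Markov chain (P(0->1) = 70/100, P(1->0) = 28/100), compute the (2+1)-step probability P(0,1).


P^3 = P^2 * P^1
Computing via matrix multiplication of the transition matrix.
Entry (0,1) of P^3 = 0.7143

0.7143


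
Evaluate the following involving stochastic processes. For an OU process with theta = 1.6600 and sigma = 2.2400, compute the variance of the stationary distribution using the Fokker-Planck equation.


Stationary variance = sigma^2 / (2*theta)
= 2.2400^2 / (2*1.6600)
= 5.0176 / 3.3200
= 1.5113

1.5113


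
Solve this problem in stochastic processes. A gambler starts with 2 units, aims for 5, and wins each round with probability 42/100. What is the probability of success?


Gambler's ruin formula:
r = q/p = 0.5800/0.4200 = 1.3810
P(win) = (1 - r^i)/(1 - r^N)
= (1 - 1.3810^2)/(1 - 1.3810^5)
= 0.2255

0.2255


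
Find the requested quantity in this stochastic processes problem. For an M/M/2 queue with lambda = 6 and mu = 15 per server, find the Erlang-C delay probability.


a = lambda/mu = 0.4000
rho = a/c = 0.2000
Erlang-C formula applied:
C(c,a) = 0.0667

0.0667


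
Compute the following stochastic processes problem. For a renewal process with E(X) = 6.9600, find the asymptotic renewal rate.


Long-run renewal rate = 1/E(X)
= 1/6.9600
= 0.1437

0.1437


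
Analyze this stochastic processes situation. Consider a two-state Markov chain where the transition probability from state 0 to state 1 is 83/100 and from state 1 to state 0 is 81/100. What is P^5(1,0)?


Computing P^5 by matrix multiplication.
P = [[0.1700, 0.8300], [0.8100, 0.1900]]
After raising P to the power 5:
P^5(1,0) = 0.5469

0.5469


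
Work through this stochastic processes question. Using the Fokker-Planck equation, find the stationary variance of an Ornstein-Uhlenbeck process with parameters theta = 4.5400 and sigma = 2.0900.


Stationary variance = sigma^2 / (2*theta)
= 2.0900^2 / (2*4.5400)
= 4.3681 / 9.0800
= 0.4811

0.4811


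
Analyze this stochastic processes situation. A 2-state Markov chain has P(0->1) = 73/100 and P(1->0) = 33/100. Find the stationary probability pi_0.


Stationary distribution: pi_0 = p10/(p01+p10), pi_1 = p01/(p01+p10)
p01 = 0.7300, p10 = 0.3300
pi_0 = 0.3113

0.3113


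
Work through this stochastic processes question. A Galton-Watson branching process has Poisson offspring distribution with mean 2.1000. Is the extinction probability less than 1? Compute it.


Since mu = 2.1000 > 1, extinction prob q < 1.
Solve s = exp(mu*(s-1)) iteratively.
q = 0.1779

0.1779


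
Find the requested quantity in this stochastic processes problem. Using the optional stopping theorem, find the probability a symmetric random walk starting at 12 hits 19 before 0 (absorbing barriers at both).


By optional stopping theorem: E(M at tau) = M(0) = 12
P(hit 19)*19 + P(hit 0)*0 = 12
P(hit 19) = (12 - 0)/(19 - 0) = 12/19 = 0.6316

0.6316


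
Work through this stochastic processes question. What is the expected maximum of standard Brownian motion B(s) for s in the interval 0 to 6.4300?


E(max B(s)) = sqrt(2t/pi)
= sqrt(2*6.4300/pi)
= sqrt(4.0935)
= 2.0232

2.0232


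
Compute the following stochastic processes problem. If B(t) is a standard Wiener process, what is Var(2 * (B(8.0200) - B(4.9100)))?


Var(alpha*(B(t)-B(s))) = alpha^2 * (t-s)
= 2^2 * (8.0200 - 4.9100)
= 4 * 3.1100
= 12.4400

12.4400


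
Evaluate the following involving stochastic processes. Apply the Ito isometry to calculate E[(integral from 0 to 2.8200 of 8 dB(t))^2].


By Ito isometry: E[(int f dB)^2] = int f^2 dt
= 8^2 * 2.8200
= 64 * 2.8200 = 180.4800

180.4800


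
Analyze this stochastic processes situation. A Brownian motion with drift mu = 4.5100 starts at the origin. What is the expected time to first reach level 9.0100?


Expected first passage time = a/mu
= 9.0100/4.5100
= 1.9978

1.9978


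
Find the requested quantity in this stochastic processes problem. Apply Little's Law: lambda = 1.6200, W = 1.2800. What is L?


Little's Law: L = lambda * W
= 1.6200 * 1.2800
= 2.0736

2.0736


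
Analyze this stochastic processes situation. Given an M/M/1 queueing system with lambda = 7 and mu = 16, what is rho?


rho = lambda/mu
= 7/16
= 0.4375

0.4375


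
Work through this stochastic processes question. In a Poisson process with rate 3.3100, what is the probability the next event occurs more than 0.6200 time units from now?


P(X > t) = exp(-lambda * t)
= exp(-3.3100 * 0.6200)
= exp(-2.0522) = 0.1285

0.1285


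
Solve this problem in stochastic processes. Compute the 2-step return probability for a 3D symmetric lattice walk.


P(return in 2 steps) = P(reverse first step) = 1/(2d)
= 1/6
= 0.1667

0.1667


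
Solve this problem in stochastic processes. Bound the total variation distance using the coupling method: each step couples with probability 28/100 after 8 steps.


TV distance bound <= (1-delta)^n
= (1 - 0.2800)^8
= 0.7200^8
= 0.0722

0.0722


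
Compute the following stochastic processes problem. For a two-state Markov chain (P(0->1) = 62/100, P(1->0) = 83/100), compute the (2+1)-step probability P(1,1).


P^3 = P^2 * P^1
Computing via matrix multiplication of the transition matrix.
Entry (1,1) of P^3 = 0.3754

0.3754
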